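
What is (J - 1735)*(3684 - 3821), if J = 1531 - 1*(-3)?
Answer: 27537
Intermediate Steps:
J = 1534 (J = 1531 + 3 = 1534)
(J - 1735)*(3684 - 3821) = (1534 - 1735)*(3684 - 3821) = -201*(-137) = 27537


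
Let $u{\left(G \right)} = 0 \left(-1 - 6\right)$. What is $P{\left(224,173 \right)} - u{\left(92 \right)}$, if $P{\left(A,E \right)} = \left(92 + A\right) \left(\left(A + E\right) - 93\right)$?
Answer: $96064$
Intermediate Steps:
$P{\left(A,E \right)} = \left(92 + A\right) \left(-93 + A + E\right)$
$u{\left(G \right)} = 0$ ($u{\left(G \right)} = 0 \left(-7\right) = 0$)
$P{\left(224,173 \right)} - u{\left(92 \right)} = \left(-8556 + 224^{2} - 224 + 92 \cdot 173 + 224 \cdot 173\right) - 0 = \left(-8556 + 50176 - 224 + 15916 + 38752\right) + 0 = 96064 + 0 = 96064$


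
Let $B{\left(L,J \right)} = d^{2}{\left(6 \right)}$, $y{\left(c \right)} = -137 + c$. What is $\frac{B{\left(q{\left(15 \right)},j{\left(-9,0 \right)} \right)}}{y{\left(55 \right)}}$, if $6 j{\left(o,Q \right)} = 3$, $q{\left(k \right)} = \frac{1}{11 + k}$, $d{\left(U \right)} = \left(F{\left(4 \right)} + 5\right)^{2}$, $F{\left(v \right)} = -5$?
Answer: $0$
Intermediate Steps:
$d{\left(U \right)} = 0$ ($d{\left(U \right)} = \left(-5 + 5\right)^{2} = 0^{2} = 0$)
$j{\left(o,Q \right)} = \frac{1}{2}$ ($j{\left(o,Q \right)} = \frac{1}{6} \cdot 3 = \frac{1}{2}$)
$B{\left(L,J \right)} = 0$ ($B{\left(L,J \right)} = 0^{2} = 0$)
$\frac{B{\left(q{\left(15 \right)},j{\left(-9,0 \right)} \right)}}{y{\left(55 \right)}} = \frac{0}{-137 + 55} = \frac{0}{-82} = 0 \left(- \frac{1}{82}\right) = 0$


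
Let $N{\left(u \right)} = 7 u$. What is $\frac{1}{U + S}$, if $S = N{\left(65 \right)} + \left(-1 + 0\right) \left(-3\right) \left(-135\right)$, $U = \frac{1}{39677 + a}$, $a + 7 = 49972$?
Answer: $\frac{89642}{4482101} \approx 0.02$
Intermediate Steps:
$a = 49965$ ($a = -7 + 49972 = 49965$)
$U = \frac{1}{89642}$ ($U = \frac{1}{39677 + 49965} = \frac{1}{89642} \approx 1.1155 \cdot 10^{-5}$)
$S = 50$ ($S = 7 \cdot 65 + \left(-1 + 0\right) \left(-3\right) \left(-135\right) = 455 + \left(-1\right) \left(-3\right) \left(-135\right) = 455 + 3 \left(-135\right) = 455 - 405 = 50$)
$\frac{1}{U + S} = \frac{1}{\frac{1}{89642} + 50} = \frac{1}{\frac{4482101}{89642}} = \frac{89642}{4482101}$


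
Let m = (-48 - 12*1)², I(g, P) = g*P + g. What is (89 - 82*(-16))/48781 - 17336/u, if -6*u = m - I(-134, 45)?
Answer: 1271920965/119074421 ≈ 10.682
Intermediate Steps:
I(g, P) = g + P*g (I(g, P) = P*g + g = g + P*g)
m = 3600 (m = (-48 - 12)² = (-60)² = 3600)
u = -4882/3 (u = -(3600 - (-134)*(1 + 45))/6 = -(3600 - (-134)*46)/6 = -(3600 - 1*(-6164))/6 = -(3600 + 6164)/6 = -⅙*9764 = -4882/3 ≈ -1627.3)
(89 - 82*(-16))/48781 - 17336/u = (89 - 82*(-16))/48781 - 17336/(-4882/3) = (89 + 1312)*(1/48781) - 17336*(-3/4882) = 1401*(1/48781) + 26004/2441 = 1401/48781 + 26004/2441 = 1271920965/119074421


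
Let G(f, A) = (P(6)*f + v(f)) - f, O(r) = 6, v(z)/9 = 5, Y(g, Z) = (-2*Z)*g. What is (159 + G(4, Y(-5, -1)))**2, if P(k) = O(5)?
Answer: 50176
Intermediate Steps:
Y(g, Z) = -2*Z*g
v(z) = 45 (v(z) = 9*5 = 45)
P(k) = 6
G(f, A) = 45 + 5*f (G(f, A) = (6*f + 45) - f = (45 + 6*f) - f = 45 + 5*f)
(159 + G(4, Y(-5, -1)))**2 = (159 + (45 + 5*4))**2 = (159 + (45 + 20))**2 = (159 + 65)**2 = 224**2 = 50176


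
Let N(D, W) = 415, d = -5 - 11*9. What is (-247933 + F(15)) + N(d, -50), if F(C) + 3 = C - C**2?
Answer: -247731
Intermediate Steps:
d = -104 (d = -5 - 99 = -104)
F(C) = -3 + C - C**2 (F(C) = -3 + (C - C**2) = -3 + C - C**2)
(-247933 + F(15)) + N(d, -50) = (-247933 + (-3 + 15 - 1*15**2)) + 415 = (-247933 + (-3 + 15 - 1*225)) + 415 = (-247933 + (-3 + 15 - 225)) + 415 = (-247933 - 213) + 415 = -248146 + 415 = -247731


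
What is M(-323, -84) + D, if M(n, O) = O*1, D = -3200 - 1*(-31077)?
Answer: 27793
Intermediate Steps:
D = 27877 (D = -3200 + 31077 = 27877)
M(n, O) = O
M(-323, -84) + D = -84 + 27877 = 27793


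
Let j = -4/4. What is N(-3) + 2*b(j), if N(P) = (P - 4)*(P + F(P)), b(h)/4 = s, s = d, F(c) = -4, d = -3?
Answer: 25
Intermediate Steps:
s = -3
j = -1 (j = -4*1/4 = -1)
b(h) = -12 (b(h) = 4*(-3) = -12)
N(P) = (-4 + P)**2 (N(P) = (P - 4)*(P - 4) = (-4 + P)*(-4 + P) = (-4 + P)**2)
N(-3) + 2*b(j) = (16 + (-3)**2 - 8*(-3)) + 2*(-12) = (16 + 9 + 24) - 24 = 49 - 24 = 25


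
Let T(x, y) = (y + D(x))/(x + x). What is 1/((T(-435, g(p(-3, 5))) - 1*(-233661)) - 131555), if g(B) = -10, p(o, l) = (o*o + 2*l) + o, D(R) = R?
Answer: 174/17766533 ≈ 9.7937e-6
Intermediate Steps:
p(o, l) = o + o² + 2*l (p(o, l) = (o² + 2*l) + o = o + o² + 2*l)
T(x, y) = (x + y)/(2*x) (T(x, y) = (y + x)/(x + x) = (x + y)/((2*x)) = (x + y)*(1/(2*x)) = (x + y)/(2*x))
1/((T(-435, g(p(-3, 5))) - 1*(-233661)) - 131555) = 1/(((½)*(-435 - 10)/(-435) - 1*(-233661)) - 131555) = 1/(((½)*(-1/435)*(-445) + 233661) - 131555) = 1/((89/174 + 233661) - 131555) = 1/(40657103/174 - 131555) = 1/(17766533/174) = 174/17766533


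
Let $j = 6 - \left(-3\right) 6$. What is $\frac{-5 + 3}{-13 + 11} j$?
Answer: $24$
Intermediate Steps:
$j = 24$ ($j = 6 - -18 = 6 + 18 = 24$)
$\frac{-5 + 3}{-13 + 11} j = \frac{-5 + 3}{-13 + 11} \cdot 24 = \frac{1}{-2} \left(-2\right) 24 = \left(- \frac{1}{2}\right) \left(-2\right) 24 = 1 \cdot 24 = 24$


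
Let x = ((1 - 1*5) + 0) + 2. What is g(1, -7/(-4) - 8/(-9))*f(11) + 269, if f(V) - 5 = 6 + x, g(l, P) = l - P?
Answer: 1017/4 ≈ 254.25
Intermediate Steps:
x = -2 (x = ((1 - 5) + 0) + 2 = (-4 + 0) + 2 = -4 + 2 = -2)
f(V) = 9 (f(V) = 5 + (6 - 2) = 5 + 4 = 9)
g(1, -7/(-4) - 8/(-9))*f(11) + 269 = (1 - (-7/(-4) - 8/(-9)))*9 + 269 = (1 - (-7*(-1/4) - 8*(-1/9)))*9 + 269 = (1 - (7/4 + 8/9))*9 + 269 = (1 - 1*95/36)*9 + 269 = (1 - 95/36)*9 + 269 = -59/36*9 + 269 = -59/4 + 269 = 1017/4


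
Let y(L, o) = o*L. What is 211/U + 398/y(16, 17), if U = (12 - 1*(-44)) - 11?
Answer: 37651/6120 ≈ 6.1521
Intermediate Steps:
y(L, o) = L*o
U = 45 (U = (12 + 44) - 11 = 56 - 11 = 45)
211/U + 398/y(16, 17) = 211/45 + 398/((16*17)) = 211*(1/45) + 398/272 = 211/45 + 398*(1/272) = 211/45 + 199/136 = 37651/6120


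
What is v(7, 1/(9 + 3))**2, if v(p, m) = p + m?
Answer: 7225/144 ≈ 50.174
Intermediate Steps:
v(p, m) = m + p
v(7, 1/(9 + 3))**2 = (1/(9 + 3) + 7)**2 = (1/12 + 7)**2 = (85/12)**2 = 7225/144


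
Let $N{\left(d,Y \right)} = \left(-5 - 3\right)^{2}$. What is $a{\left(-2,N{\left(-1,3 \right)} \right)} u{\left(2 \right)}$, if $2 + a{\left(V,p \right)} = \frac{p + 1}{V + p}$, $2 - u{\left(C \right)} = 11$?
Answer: $\frac{531}{62} \approx 8.5645$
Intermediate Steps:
$N{\left(d,Y \right)} = 64$ ($N{\left(d,Y \right)} = \left(-8\right)^{2} = 64$)
$u{\left(C \right)} = -9$ ($u{\left(C \right)} = 2 - 11 = -9$)
$a{\left(V,p \right)} = -2 + \frac{1 + p}{V + p}$ ($a{\left(V,p \right)} = -2 + \frac{p + 1}{V + p} = -2 + \frac{1 + p}{V + p}$)
$a{\left(-2,N{\left(-1,3 \right)} \right)} u{\left(2 \right)} = \frac{1 - 64 - -4}{-2 + 64} \left(-9\right) = \frac{1 - 64 + 4}{62} \left(-9\right) = \frac{1}{62} \left(-59\right) \left(-9\right) = \left(- \frac{59}{62}\right) \left(-9\right) = \frac{531}{62}$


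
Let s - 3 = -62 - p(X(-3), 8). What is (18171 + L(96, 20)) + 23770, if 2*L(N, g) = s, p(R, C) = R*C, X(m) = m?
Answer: 83847/2 ≈ 41924.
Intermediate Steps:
p(R, C) = C*R
s = -35 (s = 3 + (-62 - 8*(-3)) = 3 + (-62 - 1*(-24)) = 3 + (-62 + 24) = 3 - 38 = -35)
L(N, g) = -35/2 (L(N, g) = (1/2)*(-35) = -35/2)
(18171 + L(96, 20)) + 23770 = (18171 - 35/2) + 23770 = 36307/2 + 23770 = 83847/2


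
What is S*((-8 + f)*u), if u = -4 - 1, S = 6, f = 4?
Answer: 120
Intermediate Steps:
u = -5
S*((-8 + f)*u) = 6*((-8 + 4)*(-5)) = 6*(-4*(-5)) = 6*20 = 120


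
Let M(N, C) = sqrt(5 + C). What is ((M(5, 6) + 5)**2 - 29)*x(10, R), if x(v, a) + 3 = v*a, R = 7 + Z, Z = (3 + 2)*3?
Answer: 1519 + 2170*sqrt(11) ≈ 8716.1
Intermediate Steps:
Z = 15 (Z = 5*3 = 15)
R = 22 (R = 7 + 15 = 22)
x(v, a) = -3 + a*v (x(v, a) = -3 + v*a = -3 + a*v)
((M(5, 6) + 5)**2 - 29)*x(10, R) = ((sqrt(5 + 6) + 5)**2 - 29)*(-3 + 22*10) = ((sqrt(11) + 5)**2 - 29)*(-3 + 220) = ((5 + sqrt(11))**2 - 29)*217 = (-29 + (5 + sqrt(11))**2)*217 = -6293 + 217*(5 + sqrt(11))**2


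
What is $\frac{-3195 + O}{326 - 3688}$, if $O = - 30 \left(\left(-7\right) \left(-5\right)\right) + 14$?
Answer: $\frac{4231}{3362} \approx 1.2585$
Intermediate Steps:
$O = -1036$ ($O = \left(-30\right) 35 + 14 = -1050 + 14 = -1036$)
$\frac{-3195 + O}{326 - 3688} = \frac{-3195 - 1036}{326 - 3688} = - \frac{4231}{-3362} = \left(-4231\right) \left(- \frac{1}{3362}\right) = \frac{4231}{3362}$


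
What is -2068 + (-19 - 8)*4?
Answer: -2176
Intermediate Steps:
-2068 + (-19 - 8)*4 = -2068 - 27*4 = -2068 - 108 = -2176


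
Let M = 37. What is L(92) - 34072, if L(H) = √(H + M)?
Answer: -34072 + √129 ≈ -34061.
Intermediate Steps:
L(H) = √(37 + H) (L(H) = √(H + 37) = √(37 + H))
L(92) - 34072 = √(37 + 92) - 34072 = √129 - 34072 = -34072 + √129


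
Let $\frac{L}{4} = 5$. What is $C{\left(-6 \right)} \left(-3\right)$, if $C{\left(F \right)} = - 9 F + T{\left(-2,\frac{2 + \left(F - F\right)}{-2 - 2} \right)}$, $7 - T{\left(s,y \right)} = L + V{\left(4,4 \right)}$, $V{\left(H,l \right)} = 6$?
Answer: $-105$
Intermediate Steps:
$L = 20$ ($L = 4 \cdot 5 = 20$)
$T{\left(s,y \right)} = -19$ ($T{\left(s,y \right)} = 7 - \left(20 + 6\right) = 7 - 26 = -19$)
$C{\left(F \right)} = -19 - 9 F$ ($C{\left(F \right)} = - 9 F - 19 = -19 - 9 F$)
$C{\left(-6 \right)} \left(-3\right) = \left(-19 - -54\right) \left(-3\right) = \left(-19 + 54\right) \left(-3\right) = 35 \left(-3\right) = -105$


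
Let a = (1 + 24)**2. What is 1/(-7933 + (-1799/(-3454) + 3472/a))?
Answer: -2158750/17112247087 ≈ -0.00012615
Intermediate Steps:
a = 625 (a = 25**2 = 625)
1/(-7933 + (-1799/(-3454) + 3472/a)) = 1/(-7933 + (-1799/(-3454) + 3472/625)) = 1/(-7933 + (-1799*(-1/3454) + 3472*(1/625))) = 1/(-7933 + (1799/3454 + 3472/625)) = 1/(-7933 + 13116663/2158750) = 1/(-17112247087/2158750) = -2158750/17112247087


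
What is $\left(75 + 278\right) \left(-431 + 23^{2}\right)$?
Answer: $34594$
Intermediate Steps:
$\left(75 + 278\right) \left(-431 + 23^{2}\right) = 353 \left(-431 + 529\right) = 353 \cdot 98 = 34594$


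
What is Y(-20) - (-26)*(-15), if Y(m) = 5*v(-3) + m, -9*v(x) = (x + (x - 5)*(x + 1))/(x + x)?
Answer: -22075/54 ≈ -408.80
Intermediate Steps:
v(x) = -(x + (1 + x)*(-5 + x))/(18*x) (v(x) = -(x + (x - 5)*(x + 1))/(9*(x + x)) = -(x + (-5 + x)*(1 + x))/(9*(2*x)) = -(x + (1 + x)*(-5 + x))*1/(2*x)/9 = -(x + (1 + x)*(-5 + x))/(18*x))
Y(m) = 65/54 + m (Y(m) = 5*((1/18)*(5 - 1*(-3)*(-3 - 3))/(-3)) + m = 5*((1/18)*(-⅓)*(5 - 1*(-3)*(-6))) + m = 5*((1/18)*(-⅓)*(5 - 18)) + m = 5*((1/18)*(-⅓)*(-13)) + m = 5*(13/54) + m = 65/54 + m)
Y(-20) - (-26)*(-15) = (65/54 - 20) - (-26)*(-15) = -1015/54 - 1*390 = -1015/54 - 390 = -22075/54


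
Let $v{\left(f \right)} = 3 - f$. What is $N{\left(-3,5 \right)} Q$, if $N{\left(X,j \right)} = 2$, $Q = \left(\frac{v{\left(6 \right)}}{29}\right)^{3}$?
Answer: $- \frac{54}{24389} \approx -0.0022141$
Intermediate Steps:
$Q = - \frac{27}{24389}$ ($Q = \left(\frac{3 - 6}{29}\right)^{3} = \left(\left(3 - 6\right) \frac{1}{29}\right)^{3} = \left(\left(-3\right) \frac{1}{29}\right)^{3} = \left(- \frac{3}{29}\right)^{3} = - \frac{27}{24389} \approx -0.0011071$)
$N{\left(-3,5 \right)} Q = 2 \left(- \frac{27}{24389}\right) = - \frac{54}{24389}$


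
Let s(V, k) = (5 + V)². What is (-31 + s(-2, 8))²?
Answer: 484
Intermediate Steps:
(-31 + s(-2, 8))² = (-31 + (5 - 2)²)² = (-31 + 3²)² = (-31 + 9)² = (-22)² = 484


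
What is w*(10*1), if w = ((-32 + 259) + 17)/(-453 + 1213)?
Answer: 61/19 ≈ 3.2105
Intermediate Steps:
w = 61/190 (w = (227 + 17)/760 = 244*(1/760) = 61/190 ≈ 0.32105)
w*(10*1) = 61*(10*1)/190 = (61/190)*10 = 61/19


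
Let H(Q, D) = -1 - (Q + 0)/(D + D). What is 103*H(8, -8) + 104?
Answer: 105/2 ≈ 52.500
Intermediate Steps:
H(Q, D) = -1 - Q/(2*D)
103*H(8, -8) + 104 = 103*((-1*(-8) - ½*8)/(-8)) + 104 = 103*(-(8 - 4)/8) + 104 = 103*(-⅛*4) + 104 = 103*(-½) + 104 = -103/2 + 104 = 105/2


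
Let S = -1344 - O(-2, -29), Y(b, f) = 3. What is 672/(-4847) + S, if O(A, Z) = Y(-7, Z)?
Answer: -6529581/4847 ≈ -1347.1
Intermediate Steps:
O(A, Z) = 3
S = -1347 (S = -1344 - 1*3 = -1344 - 3 = -1347)
672/(-4847) + S = 672/(-4847) - 1347 = 672*(-1/4847) - 1347 = -672/4847 - 1347 = -6529581/4847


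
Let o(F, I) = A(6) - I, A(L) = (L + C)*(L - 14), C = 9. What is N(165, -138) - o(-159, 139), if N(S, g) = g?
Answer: 121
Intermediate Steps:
A(L) = (-14 + L)*(9 + L) (A(L) = (L + 9)*(L - 14) = (9 + L)*(-14 + L) = (-14 + L)*(9 + L))
o(F, I) = -120 - I (o(F, I) = (-126 + 6**2 - 5*6) - I = (-126 + 36 - 30) - I = -120 - I)
N(165, -138) - o(-159, 139) = -138 - (-120 - 1*139) = -138 - (-120 - 139) = -138 - 1*(-259) = -138 + 259 = 121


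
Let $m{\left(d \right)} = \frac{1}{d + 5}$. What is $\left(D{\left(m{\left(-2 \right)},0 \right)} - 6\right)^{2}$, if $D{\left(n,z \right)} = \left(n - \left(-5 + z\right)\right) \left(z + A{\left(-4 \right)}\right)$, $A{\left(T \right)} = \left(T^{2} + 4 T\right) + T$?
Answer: $\frac{6724}{9} \approx 747.11$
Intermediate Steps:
$A{\left(T \right)} = T^{2} + 5 T$
$m{\left(d \right)} = \frac{1}{5 + d}$
$D{\left(n,z \right)} = \left(-4 + z\right) \left(5 + n - z\right)$ ($D{\left(n,z \right)} = \left(n - \left(-5 + z\right)\right) \left(z - 4 \left(5 - 4\right)\right) = \left(5 + n - z\right) \left(z - 4\right) = \left(5 + n - z\right) \left(-4 + z\right) = \left(-4 + z\right) \left(5 + n - z\right)$)
$\left(D{\left(m{\left(-2 \right)},0 \right)} - 6\right)^{2} = \left(\left(-20 - 0^{2} - \frac{4}{5 - 2} + 9 \cdot 0 + \frac{1}{5 - 2} \cdot 0\right) - 6\right)^{2} = \left(\left(-20 - 0 - \frac{4}{3} + 0 + \frac{1}{3} \cdot 0\right) - 6\right)^{2} = \left(\left(-20 + 0 - \frac{4}{3} + 0 + \frac{1}{3} \cdot 0\right) - 6\right)^{2} = \left(\left(-20 + 0 - \frac{4}{3} + 0 + 0\right) - 6\right)^{2} = \left(- \frac{64}{3} - 6\right)^{2} = \left(- \frac{82}{3}\right)^{2} = \frac{6724}{9}$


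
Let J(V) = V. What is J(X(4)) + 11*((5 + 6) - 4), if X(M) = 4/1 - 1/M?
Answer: 323/4 ≈ 80.750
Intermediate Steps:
X(M) = 4 - 1/M (X(M) = 4*1 - 1/M = 4 - 1/M)
J(X(4)) + 11*((5 + 6) - 4) = (4 - 1/4) + 11*((5 + 6) - 4) = (4 - 1*¼) + 11*(11 - 4) = (4 - ¼) + 11*7 = 15/4 + 77 = 323/4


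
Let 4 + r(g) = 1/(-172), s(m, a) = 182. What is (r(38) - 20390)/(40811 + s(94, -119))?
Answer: -3507769/7050796 ≈ -0.49750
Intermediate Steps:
r(g) = -689/172 (r(g) = -4 + 1/(-172) = -4 - 1/172 = -689/172)
(r(38) - 20390)/(40811 + s(94, -119)) = (-689/172 - 20390)/(40811 + 182) = -3507769/172/40993 = -3507769/172*1/40993 = -3507769/7050796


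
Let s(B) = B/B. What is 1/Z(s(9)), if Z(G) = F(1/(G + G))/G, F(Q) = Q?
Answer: 2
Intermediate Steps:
s(B) = 1
Z(G) = 1/(2*G²) (Z(G) = 1/((G + G)*G) = 1/(((2*G))*G) = (1/(2*G))/G = 1/(2*G²))
1/Z(s(9)) = 1/((½)/1²) = 1/((½)*1) = 1/(½) = 2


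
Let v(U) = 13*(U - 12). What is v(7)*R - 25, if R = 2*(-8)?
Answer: 1015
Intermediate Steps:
v(U) = -156 + 13*U (v(U) = 13*(-12 + U) = -156 + 13*U)
R = -16
v(7)*R - 25 = (-156 + 13*7)*(-16) - 25 = (-156 + 91)*(-16) - 25 = -65*(-16) - 25 = 1040 - 25 = 1015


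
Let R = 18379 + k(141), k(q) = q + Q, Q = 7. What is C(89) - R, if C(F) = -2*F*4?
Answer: -19239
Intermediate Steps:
C(F) = -8*F
k(q) = 7 + q (k(q) = q + 7 = 7 + q)
R = 18527 (R = 18379 + (7 + 141) = 18379 + 148 = 18527)
C(89) - R = -8*89 - 1*18527 = -712 - 18527 = -19239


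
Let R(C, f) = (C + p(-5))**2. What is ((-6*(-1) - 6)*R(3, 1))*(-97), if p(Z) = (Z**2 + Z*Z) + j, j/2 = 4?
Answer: 0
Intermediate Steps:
j = 8 (j = 2*4 = 8)
p(Z) = 8 + 2*Z**2 (p(Z) = (Z**2 + Z*Z) + 8 = (Z**2 + Z**2) + 8 = 2*Z**2 + 8 = 8 + 2*Z**2)
R(C, f) = (58 + C)**2 (R(C, f) = (C + (8 + 2*(-5)**2))**2 = (C + (8 + 2*25))**2 = (C + (8 + 50))**2 = (C + 58)**2 = (58 + C)**2)
((-6*(-1) - 6)*R(3, 1))*(-97) = ((-6*(-1) - 6)*(58 + 3)**2)*(-97) = ((6 - 6)*61**2)*(-97) = (0*3721)*(-97) = 0*(-97) = 0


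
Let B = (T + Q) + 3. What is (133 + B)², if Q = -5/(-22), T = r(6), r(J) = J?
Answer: 9790641/484 ≈ 20229.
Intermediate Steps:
T = 6
Q = 5/22 (Q = -5*(-1/22) = 5/22 ≈ 0.22727)
B = 203/22 (B = (6 + 5/22) + 3 = 137/22 + 3 = 203/22 ≈ 9.2273)
(133 + B)² = (133 + 203/22)² = (3129/22)² = 9790641/484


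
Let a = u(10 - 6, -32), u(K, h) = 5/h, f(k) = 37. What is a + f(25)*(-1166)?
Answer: -1380549/32 ≈ -43142.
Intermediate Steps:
a = -5/32 (a = 5/(-32) = 5*(-1/32) = -5/32 ≈ -0.15625)
a + f(25)*(-1166) = -5/32 + 37*(-1166) = -5/32 - 43142 = -1380549/32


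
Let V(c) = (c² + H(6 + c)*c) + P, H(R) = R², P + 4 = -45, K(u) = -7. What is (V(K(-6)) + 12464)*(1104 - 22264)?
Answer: -263590120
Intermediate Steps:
P = -49 (P = -4 - 45 = -49)
V(c) = -49 + c² + c*(6 + c)² (V(c) = (c² + (6 + c)²*c) - 49 = (c² + c*(6 + c)²) - 49 = -49 + c² + c*(6 + c)²)
(V(K(-6)) + 12464)*(1104 - 22264) = ((-49 + (-7)² - 7*(6 - 7)²) + 12464)*(1104 - 22264) = ((-49 + 49 - 7*(-1)²) + 12464)*(-21160) = ((-49 + 49 - 7*1) + 12464)*(-21160) = ((-49 + 49 - 7) + 12464)*(-21160) = (-7 + 12464)*(-21160) = 12457*(-21160) = -263590120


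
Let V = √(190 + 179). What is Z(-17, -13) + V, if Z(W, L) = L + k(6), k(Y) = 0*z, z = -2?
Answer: -13 + 3*√41 ≈ 6.2094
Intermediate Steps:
k(Y) = 0 (k(Y) = 0*(-2) = 0)
Z(W, L) = L (Z(W, L) = L + 0 = L)
V = 3*√41 (V = √369 = 3*√41 ≈ 19.209)
Z(-17, -13) + V = -13 + 3*√41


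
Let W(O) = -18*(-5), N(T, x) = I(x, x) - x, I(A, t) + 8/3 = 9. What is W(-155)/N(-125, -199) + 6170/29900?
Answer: 296843/460460 ≈ 0.64467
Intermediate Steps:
I(A, t) = 19/3 (I(A, t) = -8/3 + 9 = 19/3)
N(T, x) = 19/3 - x
W(O) = 90
W(-155)/N(-125, -199) + 6170/29900 = 90/(19/3 - 1*(-199)) + 6170/29900 = 90/(19/3 + 199) + 6170*(1/29900) = 90/(616/3) + 617/2990 = 90*(3/616) + 617/2990 = 135/308 + 617/2990 = 296843/460460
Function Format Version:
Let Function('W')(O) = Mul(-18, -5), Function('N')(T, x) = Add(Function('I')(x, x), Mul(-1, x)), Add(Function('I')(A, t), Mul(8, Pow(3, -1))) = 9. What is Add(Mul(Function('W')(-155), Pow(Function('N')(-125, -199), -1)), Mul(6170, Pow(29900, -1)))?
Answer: Rational(296843, 460460) ≈ 0.64467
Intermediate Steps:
Function('I')(A, t) = Rational(19, 3) (Function('I')(A, t) = Add(Rational(-8, 3), 9) = Rational(19, 3))
Function('N')(T, x) = Add(Rational(19, 3), Mul(-1, x))
Function('W')(O) = 90
Add(Mul(Function('W')(-155), Pow(Function('N')(-125, -199), -1)), Mul(6170, Pow(29900, -1))) = Add(Mul(90, Pow(Add(Rational(19, 3), Mul(-1, -199)), -1)), Mul(6170, Pow(29900, -1))) = Add(Mul(90, Pow(Add(Rational(19, 3), 199), -1)), Mul(6170, Rational(1, 29900))) = Add(Mul(90, Pow(Rational(616, 3), -1)), Rational(617, 2990)) = Add(Mul(90, Rational(3, 616)), Rational(617, 2990)) = Add(Rational(135, 308), Rational(617, 2990)) = Rational(296843, 460460)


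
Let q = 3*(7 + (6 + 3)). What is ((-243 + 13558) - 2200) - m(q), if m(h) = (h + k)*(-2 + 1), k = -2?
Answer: 11161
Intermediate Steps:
q = 48 (q = 3*(7 + 9) = 3*16 = 48)
m(h) = 2 - h (m(h) = (h - 2)*(-2 + 1) = (-2 + h)*(-1) = 2 - h)
((-243 + 13558) - 2200) - m(q) = ((-243 + 13558) - 2200) - (2 - 1*48) = (13315 - 2200) - (2 - 48) = 11115 - 1*(-46) = 11115 + 46 = 11161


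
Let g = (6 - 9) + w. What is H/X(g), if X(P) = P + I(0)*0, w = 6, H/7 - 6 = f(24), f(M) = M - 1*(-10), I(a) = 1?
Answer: 280/3 ≈ 93.333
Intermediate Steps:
f(M) = 10 + M (f(M) = M + 10 = 10 + M)
H = 280 (H = 42 + 7*(10 + 24) = 42 + 7*34 = 42 + 238 = 280)
g = 3 (g = (6 - 9) + 6 = -3 + 6 = 3)
X(P) = P (X(P) = P + 1*0 = P + 0 = P)
H/X(g) = 280/3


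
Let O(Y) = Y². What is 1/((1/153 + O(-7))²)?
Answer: 23409/56220004 ≈ 0.00041638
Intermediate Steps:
1/((1/153 + O(-7))²) = 1/((1/153 + (-7)²)²) = 1/((1/153 + 49)²) = 1/((7498/153)²) = 1/(56220004/23409) = 23409/56220004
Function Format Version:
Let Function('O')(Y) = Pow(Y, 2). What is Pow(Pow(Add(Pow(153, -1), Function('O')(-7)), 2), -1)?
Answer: Rational(23409, 56220004) ≈ 0.00041638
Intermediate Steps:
Pow(Pow(Add(Pow(153, -1), Function('O')(-7)), 2), -1) = Pow(Pow(Add(Pow(153, -1), Pow(-7, 2)), 2), -1) = Pow(Pow(Add(Rational(1, 153), 49), 2), -1) = Pow(Pow(Rational(7498, 153), 2), -1) = Pow(Rational(56220004, 23409), -1) = Rational(23409, 56220004)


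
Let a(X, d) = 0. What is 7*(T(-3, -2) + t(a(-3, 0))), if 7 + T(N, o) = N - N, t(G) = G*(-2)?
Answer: -49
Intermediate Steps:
t(G) = -2*G
T(N, o) = -7 (T(N, o) = -7 + (N - N) = -7 + 0 = -7)
7*(T(-3, -2) + t(a(-3, 0))) = 7*(-7 - 2*0) = 7*(-7 + 0) = 7*(-7) = -49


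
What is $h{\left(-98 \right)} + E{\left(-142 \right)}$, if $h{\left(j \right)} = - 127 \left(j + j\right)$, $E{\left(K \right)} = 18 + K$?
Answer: $24768$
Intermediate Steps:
$h{\left(j \right)} = - 254 j$ ($h{\left(j \right)} = - 127 \cdot 2 j = - 254 j$)
$h{\left(-98 \right)} + E{\left(-142 \right)} = \left(-254\right) \left(-98\right) + \left(18 - 142\right) = 24892 - 124 = 24768$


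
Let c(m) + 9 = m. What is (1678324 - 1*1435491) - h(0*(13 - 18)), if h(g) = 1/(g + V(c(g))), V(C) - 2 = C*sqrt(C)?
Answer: 177996587/733 - 27*I/733 ≈ 2.4283e+5 - 0.036835*I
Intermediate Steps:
c(m) = -9 + m
V(C) = 2 + C**(3/2) (V(C) = 2 + C*sqrt(C) = 2 + C**(3/2))
h(g) = 1/(2 + g + (-9 + g)**(3/2)) (h(g) = 1/(g + (2 + (-9 + g)**(3/2))) = 1/(2 + g + (-9 + g)**(3/2)))
(1678324 - 1*1435491) - h(0*(13 - 18)) = (1678324 - 1*1435491) - 1/(2 + 0*(13 - 18) + (-9 + 0*(13 - 18))**(3/2)) = (1678324 - 1435491) - 1/(2 + 0*(-5) + (-9 + 0*(-5))**(3/2)) = 242833 - 1/(2 + 0 + (-9 + 0)**(3/2)) = 242833 - 1/(2 + 0 + (-9)**(3/2)) = 242833 - 1/(2 + 0 - 27*I) = 242833 - 1/(2 - 27*I) = 242833 - (2 + 27*I)/733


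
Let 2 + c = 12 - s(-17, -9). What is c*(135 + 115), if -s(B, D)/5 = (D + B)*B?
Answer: 555000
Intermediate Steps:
s(B, D) = -5*B*(B + D) (s(B, D) = -5*(D + B)*B = -5*(B + D)*B = -5*B*(B + D))
c = 2220 (c = -2 + (12 - (-5)*(-17)*(-17 - 9)) = -2 + (12 - (-5)*(-17)*(-26)) = -2 + (12 - 1*(-2210)) = -2 + (12 + 2210) = -2 + 2222 = 2220)
c*(135 + 115) = 2220*(135 + 115) = 2220*250 = 555000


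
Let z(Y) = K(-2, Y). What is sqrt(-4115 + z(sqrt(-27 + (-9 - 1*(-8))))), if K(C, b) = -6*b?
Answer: sqrt(-4115 - 12*I*sqrt(7)) ≈ 0.2475 - 64.149*I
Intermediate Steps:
z(Y) = -6*Y
sqrt(-4115 + z(sqrt(-27 + (-9 - 1*(-8))))) = sqrt(-4115 - 6*sqrt(-27 + (-9 - 1*(-8)))) = sqrt(-4115 - 6*sqrt(-27 + (-9 + 8))) = sqrt(-4115 - 6*sqrt(-27 - 1)) = sqrt(-4115 - 12*I*sqrt(7))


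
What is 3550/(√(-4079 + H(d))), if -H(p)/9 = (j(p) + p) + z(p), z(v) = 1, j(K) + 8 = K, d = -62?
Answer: -355*I*√29/29 ≈ -65.922*I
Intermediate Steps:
j(K) = -8 + K
H(p) = 63 - 18*p (H(p) = -9*(((-8 + p) + p) + 1) = -9*((-8 + 2*p) + 1) = -9*(-7 + 2*p) = 63 - 18*p)
3550/(√(-4079 + H(d))) = 3550/(√(-4079 + (63 - 18*(-62)))) = 3550/(√(-4079 + (63 + 1116))) = 3550/(√(-4079 + 1179)) = 3550/(√(-2900)) = 3550/((10*I*√29)) = 3550*(-I*√29/290) = -355*I*√29/29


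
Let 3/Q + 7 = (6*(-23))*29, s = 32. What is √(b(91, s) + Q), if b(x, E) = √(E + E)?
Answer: √128564621/4009 ≈ 2.8283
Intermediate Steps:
Q = -3/4009 (Q = 3/(-7 + (6*(-23))*29) = 3/(-7 - 138*29) = 3/(-7 - 4002) = 3/(-4009) = 3*(-1/4009) = -3/4009 ≈ -0.00074832)
b(x, E) = √2*√E (b(x, E) = √(2*E) = √2*√E)
√(b(91, s) + Q) = √(√2*√32 - 3/4009) = √(√2*(4*√2) - 3/4009) = √(8 - 3/4009) = √(32069/4009) = √128564621/4009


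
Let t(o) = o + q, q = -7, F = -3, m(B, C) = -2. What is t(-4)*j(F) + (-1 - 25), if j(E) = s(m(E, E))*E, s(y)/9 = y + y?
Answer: -1214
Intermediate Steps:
t(o) = -7 + o (t(o) = o - 7 = -7 + o)
s(y) = 18*y (s(y) = 9*(y + y) = 9*(2*y) = 18*y)
j(E) = -36*E (j(E) = (18*(-2))*E = -36*E)
t(-4)*j(F) + (-1 - 25) = (-7 - 4)*(-36*(-3)) + (-1 - 25) = -11*108 - 26 = -1188 - 26 = -1214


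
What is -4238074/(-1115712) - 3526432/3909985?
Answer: 6318161634653/2181208592160 ≈ 2.8966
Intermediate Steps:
-4238074/(-1115712) - 3526432/3909985 = -4238074*(-1/1115712) - 3526432*1/3909985 = 2119037/557856 - 3526432/3909985 = 6318161634653/2181208592160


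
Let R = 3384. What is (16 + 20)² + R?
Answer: 4680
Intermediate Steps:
(16 + 20)² + R = (16 + 20)² + 3384 = 36² + 3384 = 1296 + 3384 = 4680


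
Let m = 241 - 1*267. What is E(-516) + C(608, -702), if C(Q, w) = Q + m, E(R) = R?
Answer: 66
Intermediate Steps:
m = -26 (m = 241 - 267 = -26)
C(Q, w) = -26 + Q (C(Q, w) = Q - 26 = -26 + Q)
E(-516) + C(608, -702) = -516 + (-26 + 608) = -516 + 582 = 66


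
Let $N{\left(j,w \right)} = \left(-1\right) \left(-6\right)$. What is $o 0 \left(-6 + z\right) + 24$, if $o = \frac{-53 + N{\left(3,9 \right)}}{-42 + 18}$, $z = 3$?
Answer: $24$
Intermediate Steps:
$N{\left(j,w \right)} = 6$
$o = \frac{47}{24}$ ($o = \frac{-53 + 6}{-42 + 18} = - \frac{47}{-24} = \left(-47\right) \left(- \frac{1}{24}\right) = \frac{47}{24} \approx 1.9583$)
$o 0 \left(-6 + z\right) + 24 = \frac{47 \cdot 0 \left(-6 + 3\right)}{24} + 24 = \frac{47 \cdot 0 \left(-3\right)}{24} + 24 = \frac{47}{24} \cdot 0 + 24 = 0 + 24 = 24$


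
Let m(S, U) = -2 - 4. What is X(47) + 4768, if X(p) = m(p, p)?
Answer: 4762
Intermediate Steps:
m(S, U) = -6
X(p) = -6
X(47) + 4768 = -6 + 4768 = 4762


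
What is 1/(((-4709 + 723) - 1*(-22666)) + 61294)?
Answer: 1/79974 ≈ 1.2504e-5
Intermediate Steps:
1/(((-4709 + 723) - 1*(-22666)) + 61294) = 1/((-3986 + 22666) + 61294) = 1/(18680 + 61294) = 1/79974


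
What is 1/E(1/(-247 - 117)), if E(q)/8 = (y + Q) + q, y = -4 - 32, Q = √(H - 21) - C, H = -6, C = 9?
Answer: -1490671/543829106 - 49686*I*√3/271914553 ≈ -0.0027411 - 0.00031649*I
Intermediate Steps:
Q = -9 + 3*I*√3 (Q = √(-6 - 21) - 1*9 = √(-27) - 9 = 3*I*√3 - 9 = -9 + 3*I*√3 ≈ -9.0 + 5.1962*I)
y = -36
E(q) = -360 + 8*q + 24*I*√3 (E(q) = 8*((-36 + (-9 + 3*I*√3)) + q) = 8*((-45 + 3*I*√3) + q) = 8*(-45 + q + 3*I*√3) = -360 + 8*q + 24*I*√3)
1/E(1/(-247 - 117)) = 1/(-360 + 8/(-247 - 117) + 24*I*√3) = 1/(-360 + 8/(-364) + 24*I*√3) = 1/(-360 + 8*(-1/364) + 24*I*√3) = 1/(-360 - 2/91 + 24*I*√3) = 1/(-32762/91 + 24*I*√3)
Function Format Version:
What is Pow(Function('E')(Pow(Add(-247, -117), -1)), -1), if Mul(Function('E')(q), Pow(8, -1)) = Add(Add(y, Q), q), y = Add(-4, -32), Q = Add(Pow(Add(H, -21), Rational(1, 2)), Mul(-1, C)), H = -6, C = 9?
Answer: Add(Rational(-1490671, 543829106), Mul(Rational(-49686, 271914553), I, Pow(3, Rational(1, 2)))) ≈ Add(-0.0027411, Mul(-0.00031649, I))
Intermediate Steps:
Q = Add(-9, Mul(3, I, Pow(3, Rational(1, 2)))) (Q = Add(Pow(Add(-6, -21), Rational(1, 2)), Mul(-1, 9)) = Add(Pow(-27, Rational(1, 2)), -9) = Add(Mul(3, I, Pow(3, Rational(1, 2))), -9) = Add(-9, Mul(3, I, Pow(3, Rational(1, 2)))) ≈ Add(-9.0000, Mul(5.1962, I)))
y = -36
Function('E')(q) = Add(-360, Mul(8, q), Mul(24, I, Pow(3, Rational(1, 2)))) (Function('E')(q) = Mul(8, Add(Add(-36, Add(-9, Mul(3, I, Pow(3, Rational(1, 2))))), q)) = Mul(8, Add(Add(-45, Mul(3, I, Pow(3, Rational(1, 2)))), q)) = Mul(8, Add(-45, q, Mul(3, I, Pow(3, Rational(1, 2))))) = Add(-360, Mul(8, q), Mul(24, I, Pow(3, Rational(1, 2)))))
Pow(Function('E')(Pow(Add(-247, -117), -1)), -1) = Pow(Add(-360, Mul(8, Pow(Add(-247, -117), -1)), Mul(24, I, Pow(3, Rational(1, 2)))), -1) = Pow(Add(-360, Mul(8, Pow(-364, -1)), Mul(24, I, Pow(3, Rational(1, 2)))), -1) = Pow(Add(-360, Mul(8, Rational(-1, 364)), Mul(24, I, Pow(3, Rational(1, 2)))), -1) = Pow(Add(-360, Rational(-2, 91), Mul(24, I, Pow(3, Rational(1, 2)))), -1) = Pow(Add(Rational(-32762, 91), Mul(24, I, Pow(3, Rational(1, 2)))), -1)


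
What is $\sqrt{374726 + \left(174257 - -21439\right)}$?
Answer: $\sqrt{570422} \approx 755.26$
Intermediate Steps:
$\sqrt{374726 + \left(174257 - -21439\right)} = \sqrt{374726 + \left(174257 + 21439\right)} = \sqrt{374726 + 195696} = \sqrt{570422}$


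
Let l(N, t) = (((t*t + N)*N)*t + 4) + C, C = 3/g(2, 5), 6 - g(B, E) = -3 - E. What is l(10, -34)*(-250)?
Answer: 693762625/7 ≈ 9.9109e+7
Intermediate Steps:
g(B, E) = 9 + E (g(B, E) = 6 - (-3 - E) = 6 + (3 + E) = 9 + E)
C = 3/14 (C = 3/(9 + 5) = 3/14 ≈ 0.21429)
l(N, t) = 59/14 + N*t*(N + t**2) (l(N, t) = (((t*t + N)*N)*t + 4) + 3/14 = (((t**2 + N)*N)*t + 4) + 3/14 = (((N + t**2)*N)*t + 4) + 3/14 = ((N*(N + t**2))*t + 4) + 3/14 = (N*t*(N + t**2) + 4) + 3/14 = (4 + N*t*(N + t**2)) + 3/14 = 59/14 + N*t*(N + t**2))
l(10, -34)*(-250) = (59/14 + 10*(-34)**3 - 34*10**2)*(-250) = (59/14 + 10*(-39304) - 34*100)*(-250) = (59/14 - 393040 - 3400)*(-250) = -5550101/14*(-250) = 693762625/7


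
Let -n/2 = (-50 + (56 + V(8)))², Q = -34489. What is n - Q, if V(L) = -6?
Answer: 34489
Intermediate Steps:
n = 0 (n = -2*(-50 + (56 - 6))² = -2*(-50 + 50)² = -2*0² = -2*0 = 0)
n - Q = 0 - 1*(-34489) = 0 + 34489 = 34489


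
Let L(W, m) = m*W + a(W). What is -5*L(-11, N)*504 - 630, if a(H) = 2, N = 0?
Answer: -5670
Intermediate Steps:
L(W, m) = 2 + W*m (L(W, m) = m*W + 2 = W*m + 2 = 2 + W*m)
-5*L(-11, N)*504 - 630 = -5*(2 - 11*0)*504 - 630 = -5*(2 + 0)*504 - 630 = -5*2*504 - 630 = -10*504 - 630 = -5040 - 630 = -5670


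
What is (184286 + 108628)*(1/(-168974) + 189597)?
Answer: 4692037559950989/84487 ≈ 5.5536e+10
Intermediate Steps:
(184286 + 108628)*(1/(-168974) + 189597) = 292914*(-1/168974 + 189597) = 292914*(32036963477/168974) = 4692037559950989/84487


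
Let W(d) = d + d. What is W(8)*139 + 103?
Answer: 2327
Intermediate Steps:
W(d) = 2*d
W(8)*139 + 103 = (2*8)*139 + 103 = 16*139 + 103 = 2224 + 103 = 2327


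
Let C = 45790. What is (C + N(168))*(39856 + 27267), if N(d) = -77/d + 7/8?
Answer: 36883081655/12 ≈ 3.0736e+9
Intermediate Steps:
N(d) = 7/8 - 77/d (N(d) = -77/d + 7*(1/8) = -77/d + 7/8 = 7/8 - 77/d)
(C + N(168))*(39856 + 27267) = (45790 + (7/8 - 77/168))*(39856 + 27267) = (45790 + (7/8 - 77*1/168))*67123 = (45790 + (7/8 - 11/24))*67123 = (45790 + 5/12)*67123 = (549485/12)*67123 = 36883081655/12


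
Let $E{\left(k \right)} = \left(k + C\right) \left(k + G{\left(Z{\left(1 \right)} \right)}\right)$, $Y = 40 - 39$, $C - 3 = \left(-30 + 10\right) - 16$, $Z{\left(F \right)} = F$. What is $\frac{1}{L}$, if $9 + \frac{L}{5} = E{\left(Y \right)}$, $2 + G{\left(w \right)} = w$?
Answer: $- \frac{1}{45} \approx -0.022222$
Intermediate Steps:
$C = -33$ ($C = 3 + \left(\left(-30 + 10\right) - 16\right) = 3 - 36 = -33$)
$G{\left(w \right)} = -2 + w$
$Y = 1$ ($Y = 40 - 39 = 1$)
$E{\left(k \right)} = \left(-1 + k\right) \left(-33 + k\right)$ ($E{\left(k \right)} = \left(k - 33\right) \left(k + \left(-2 + 1\right)\right) = \left(-33 + k\right) \left(k - 1\right) = \left(-33 + k\right) \left(-1 + k\right) = \left(-1 + k\right) \left(-33 + k\right)$)
$L = -45$ ($L = -45 + 5 \left(33 + 1^{2} - 34\right) = -45 + 5 \left(33 + 1 - 34\right) = -45 + 5 \cdot 0 = -45 + 0 = -45$)
$\frac{1}{L} = \frac{1}{-45} = - \frac{1}{45}$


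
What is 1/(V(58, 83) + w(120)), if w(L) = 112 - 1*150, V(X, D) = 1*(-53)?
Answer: -1/91 ≈ -0.010989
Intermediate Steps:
V(X, D) = -53
w(L) = -38 (w(L) = 112 - 150 = -38)
1/(V(58, 83) + w(120)) = 1/(-53 - 38) = 1/(-91) = -1/91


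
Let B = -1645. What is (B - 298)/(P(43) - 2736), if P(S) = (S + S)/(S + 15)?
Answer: 56347/79301 ≈ 0.71055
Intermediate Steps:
P(S) = 2*S/(15 + S) (P(S) = (2*S)/(15 + S) = 2*S/(15 + S))
(B - 298)/(P(43) - 2736) = (-1645 - 298)/(2*43/(15 + 43) - 2736) = -1943/(2*43/58 - 2736) = -1943/(2*43*(1/58) - 2736) = -1943/(43/29 - 2736) = -1943/(-79301/29) = -1943*(-29/79301) = 56347/79301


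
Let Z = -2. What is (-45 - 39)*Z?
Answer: 168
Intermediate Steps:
(-45 - 39)*Z = (-45 - 39)*(-2) = -84*(-2) = 168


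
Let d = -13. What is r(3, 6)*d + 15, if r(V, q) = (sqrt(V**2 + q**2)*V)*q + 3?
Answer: -24 - 702*sqrt(5) ≈ -1593.7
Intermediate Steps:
r(V, q) = 3 + V*q*sqrt(V**2 + q**2) (r(V, q) = (V*sqrt(V**2 + q**2))*q + 3 = V*q*sqrt(V**2 + q**2) + 3 = 3 + V*q*sqrt(V**2 + q**2))
r(3, 6)*d + 15 = (3 + 3*6*sqrt(3**2 + 6**2))*(-13) + 15 = (3 + 3*6*sqrt(9 + 36))*(-13) + 15 = (3 + 3*6*sqrt(45))*(-13) + 15 = (3 + 3*6*(3*sqrt(5)))*(-13) + 15 = (3 + 54*sqrt(5))*(-13) + 15 = (-39 - 702*sqrt(5)) + 15 = -24 - 702*sqrt(5)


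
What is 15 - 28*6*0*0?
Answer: 15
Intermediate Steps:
15 - 28*6*0*0 = 15 - 0*0 = 15 - 28*0 = 15 + 0 = 15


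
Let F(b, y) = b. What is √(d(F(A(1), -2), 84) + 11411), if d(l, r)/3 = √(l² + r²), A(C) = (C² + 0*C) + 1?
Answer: √(11411 + 6*√1765) ≈ 108.00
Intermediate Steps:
A(C) = 1 + C² (A(C) = (C² + 0) + 1 = C² + 1 = 1 + C²)
d(l, r) = 3*√(l² + r²)
√(d(F(A(1), -2), 84) + 11411) = √(3*√((1 + 1²)² + 84²) + 11411) = √(3*√((1 + 1)² + 7056) + 11411) = √(3*√(2² + 7056) + 11411) = √(3*√(4 + 7056) + 11411) = √(3*√7060 + 11411) = √(3*(2*√1765) + 11411) = √(6*√1765 + 11411) = √(11411 + 6*√1765)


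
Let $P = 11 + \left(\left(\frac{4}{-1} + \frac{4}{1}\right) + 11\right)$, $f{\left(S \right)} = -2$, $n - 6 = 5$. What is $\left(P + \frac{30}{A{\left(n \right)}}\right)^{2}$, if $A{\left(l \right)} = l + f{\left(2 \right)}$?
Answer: $\frac{5776}{9} \approx 641.78$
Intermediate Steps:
$n = 11$ ($n = 6 + 5 = 11$)
$A{\left(l \right)} = -2 + l$ ($A{\left(l \right)} = l - 2 = -2 + l$)
$P = 22$ ($P = 11 + \left(\left(4 \left(-1\right) + 4 \cdot 1\right) + 11\right) = 11 + \left(\left(-4 + 4\right) + 11\right) = 11 + \left(0 + 11\right) = 11 + 11 = 22$)
$\left(P + \frac{30}{A{\left(n \right)}}\right)^{2} = \left(22 + \frac{30}{-2 + 11}\right)^{2} = \left(22 + \frac{30}{9}\right)^{2} = \left(22 + 30 \cdot \frac{1}{9}\right)^{2} = \left(22 + \frac{10}{3}\right)^{2} = \left(\frac{76}{3}\right)^{2} = \frac{5776}{9}$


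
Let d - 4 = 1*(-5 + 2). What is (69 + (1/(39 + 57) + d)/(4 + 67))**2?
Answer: 221277100801/46457856 ≈ 4763.0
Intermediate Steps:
d = 1 (d = 4 + 1*(-5 + 2) = 4 + 1*(-3) = 4 - 3 = 1)
(69 + (1/(39 + 57) + d)/(4 + 67))**2 = (69 + (1/(39 + 57) + 1)/(4 + 67))**2 = (69 + (1/96 + 1)/71)**2 = (69 + (1/96 + 1)*(1/71))**2 = (69 + (97/96)*(1/71))**2 = (69 + 97/6816)**2 = (470401/6816)**2 = 221277100801/46457856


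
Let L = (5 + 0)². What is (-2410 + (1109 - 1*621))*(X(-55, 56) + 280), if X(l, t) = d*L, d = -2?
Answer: -442060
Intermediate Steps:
L = 25 (L = 5² = 25)
X(l, t) = -50 (X(l, t) = -2*25 = -50)
(-2410 + (1109 - 1*621))*(X(-55, 56) + 280) = (-2410 + (1109 - 1*621))*(-50 + 280) = (-2410 + (1109 - 621))*230 = (-2410 + 488)*230 = -1922*230 = -442060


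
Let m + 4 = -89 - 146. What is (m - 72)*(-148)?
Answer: 46028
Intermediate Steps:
m = -239 (m = -4 + (-89 - 146) = -4 - 235 = -239)
(m - 72)*(-148) = (-239 - 72)*(-148) = -311*(-148) = 46028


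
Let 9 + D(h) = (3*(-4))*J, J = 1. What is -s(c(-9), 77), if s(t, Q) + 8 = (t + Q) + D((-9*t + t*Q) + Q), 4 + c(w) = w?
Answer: -35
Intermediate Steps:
c(w) = -4 + w
D(h) = -21 (D(h) = -9 + (3*(-4))*1 = -9 - 12*1 = -9 - 12 = -21)
s(t, Q) = -29 + Q + t (s(t, Q) = -8 + ((t + Q) - 21) = -8 + ((Q + t) - 21) = -8 + (-21 + Q + t) = -29 + Q + t)
-s(c(-9), 77) = -(-29 + 77 + (-4 - 9)) = -(-29 + 77 - 13) = -1*35 = -35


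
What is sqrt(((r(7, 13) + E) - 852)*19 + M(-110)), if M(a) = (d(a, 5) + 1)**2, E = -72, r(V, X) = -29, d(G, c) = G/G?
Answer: I*sqrt(18103) ≈ 134.55*I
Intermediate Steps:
d(G, c) = 1
M(a) = 4 (M(a) = (1 + 1)**2 = 2**2 = 4)
sqrt(((r(7, 13) + E) - 852)*19 + M(-110)) = sqrt(((-29 - 72) - 852)*19 + 4) = sqrt((-101 - 852)*19 + 4) = sqrt(-953*19 + 4) = sqrt(-18107 + 4) = sqrt(-18103) = I*sqrt(18103)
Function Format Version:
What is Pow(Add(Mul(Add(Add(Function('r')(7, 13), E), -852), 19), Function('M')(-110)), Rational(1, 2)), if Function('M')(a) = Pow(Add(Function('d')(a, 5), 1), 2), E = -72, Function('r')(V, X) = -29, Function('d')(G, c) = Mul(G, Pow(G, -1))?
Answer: Mul(I, Pow(18103, Rational(1, 2))) ≈ Mul(134.55, I)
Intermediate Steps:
Function('d')(G, c) = 1
Function('M')(a) = 4 (Function('M')(a) = Pow(Add(1, 1), 2) = Pow(2, 2) = 4)
Pow(Add(Mul(Add(Add(Function('r')(7, 13), E), -852), 19), Function('M')(-110)), Rational(1, 2)) = Pow(Add(Mul(Add(Add(-29, -72), -852), 19), 4), Rational(1, 2)) = Pow(Add(Mul(Add(-101, -852), 19), 4), Rational(1, 2)) = Pow(Add(Mul(-953, 19), 4), Rational(1, 2)) = Pow(Add(-18107, 4), Rational(1, 2)) = Pow(-18103, Rational(1, 2)) = Mul(I, Pow(18103, Rational(1, 2)))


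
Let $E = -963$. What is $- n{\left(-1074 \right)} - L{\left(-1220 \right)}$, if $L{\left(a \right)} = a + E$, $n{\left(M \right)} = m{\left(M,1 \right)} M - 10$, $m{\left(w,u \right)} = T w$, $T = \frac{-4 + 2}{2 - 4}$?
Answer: $-1151283$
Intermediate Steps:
$T = 1$ ($T = - \frac{2}{-2} = \left(-2\right) \left(- \frac{1}{2}\right) = 1$)
$m{\left(w,u \right)} = w$ ($m{\left(w,u \right)} = 1 w = w$)
$n{\left(M \right)} = -10 + M^{2}$ ($n{\left(M \right)} = M M - 10 = M^{2} - 10 = -10 + M^{2}$)
$L{\left(a \right)} = -963 + a$ ($L{\left(a \right)} = a - 963 = -963 + a$)
$- n{\left(-1074 \right)} - L{\left(-1220 \right)} = - (-10 + \left(-1074\right)^{2}) - \left(-963 - 1220\right) = - (-10 + 1153476) - -2183 = \left(-1\right) 1153466 + 2183 = -1153466 + 2183 = -1151283$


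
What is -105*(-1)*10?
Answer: 1050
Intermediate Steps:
-105*(-1)*10 = -21*(-5)*10 = 105*10 = 1050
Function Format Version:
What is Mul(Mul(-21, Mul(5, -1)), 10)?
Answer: 1050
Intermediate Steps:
Mul(Mul(-21, Mul(5, -1)), 10) = Mul(Mul(-21, -5), 10) = Mul(105, 10) = 1050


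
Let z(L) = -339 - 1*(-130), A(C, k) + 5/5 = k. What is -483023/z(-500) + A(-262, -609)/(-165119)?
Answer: 79756402227/34509871 ≈ 2311.1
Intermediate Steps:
A(C, k) = -1 + k
z(L) = -209 (z(L) = -339 + 130 = -209)
-483023/z(-500) + A(-262, -609)/(-165119) = -483023/(-209) + (-1 - 609)/(-165119) = -483023*(-1/209) - 610*(-1/165119) = 483023/209 + 610/165119 = 79756402227/34509871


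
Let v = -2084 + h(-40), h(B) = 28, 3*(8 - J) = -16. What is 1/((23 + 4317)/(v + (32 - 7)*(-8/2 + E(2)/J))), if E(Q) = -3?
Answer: -17293/34720 ≈ -0.49807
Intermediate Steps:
J = 40/3 (J = 8 - ⅓*(-16) = 8 + 16/3 = 40/3 ≈ 13.333)
v = -2056 (v = -2084 + 28 = -2056)
1/((23 + 4317)/(v + (32 - 7)*(-8/2 + E(2)/J))) = 1/((23 + 4317)/(-2056 + (32 - 7)*(-8/2 - 3/40/3))) = 1/(4340/(-2056 + 25*(-8*½ - 3*3/40))) = 1/(4340/(-2056 + 25*(-4 - 9/40))) = 1/(4340/(-2056 + 25*(-169/40))) = 1/(4340/(-2056 - 845/8)) = 1/(4340/(-17293/8)) = 1/(4340*(-8/17293)) = 1/(-34720/17293) = -17293/34720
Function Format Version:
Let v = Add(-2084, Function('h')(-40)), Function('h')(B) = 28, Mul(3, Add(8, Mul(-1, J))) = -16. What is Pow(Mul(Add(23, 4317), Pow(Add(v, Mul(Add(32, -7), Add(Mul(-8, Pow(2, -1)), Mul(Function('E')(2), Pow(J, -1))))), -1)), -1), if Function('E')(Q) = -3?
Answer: Rational(-17293, 34720) ≈ -0.49807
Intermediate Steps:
J = Rational(40, 3) (J = Add(8, Mul(Rational(-1, 3), -16)) = Add(8, Rational(16, 3)) = Rational(40, 3) ≈ 13.333)
v = -2056 (v = Add(-2084, 28) = -2056)
Pow(Mul(Add(23, 4317), Pow(Add(v, Mul(Add(32, -7), Add(Mul(-8, Pow(2, -1)), Mul(Function('E')(2), Pow(J, -1))))), -1)), -1) = Pow(Mul(Add(23, 4317), Pow(Add(-2056, Mul(Add(32, -7), Add(Mul(-8, Pow(2, -1)), Mul(-3, Pow(Rational(40, 3), -1))))), -1)), -1) = Pow(Mul(4340, Pow(Add(-2056, Mul(25, Add(Mul(-8, Rational(1, 2)), Mul(-3, Rational(3, 40))))), -1)), -1) = Pow(Mul(4340, Pow(Add(-2056, Mul(25, Add(-4, Rational(-9, 40)))), -1)), -1) = Pow(Mul(4340, Pow(Add(-2056, Mul(25, Rational(-169, 40))), -1)), -1) = Pow(Mul(4340, Pow(Add(-2056, Rational(-845, 8)), -1)), -1) = Pow(Mul(4340, Pow(Rational(-17293, 8), -1)), -1) = Pow(Mul(4340, Rational(-8, 17293)), -1) = Pow(Rational(-34720, 17293), -1) = Rational(-17293, 34720)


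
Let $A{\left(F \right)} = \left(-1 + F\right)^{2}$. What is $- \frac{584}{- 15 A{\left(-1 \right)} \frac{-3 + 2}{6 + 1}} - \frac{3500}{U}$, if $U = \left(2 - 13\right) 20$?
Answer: $- \frac{8617}{165} \approx -52.224$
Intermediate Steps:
$U = -220$ ($U = \left(-11\right) 20 = -220$)
$- \frac{584}{- 15 A{\left(-1 \right)} \frac{-3 + 2}{6 + 1}} - \frac{3500}{U} = - \frac{584}{- 15 \left(-1 - 1\right)^{2} \frac{-3 + 2}{6 + 1}} - \frac{3500}{-220} = - \frac{584}{- 15 \left(-2\right)^{2} \left(- \frac{1}{7}\right)} - - \frac{175}{11} = - \frac{584}{\left(-15\right) 4 \left(\left(-1\right) \frac{1}{7}\right)} + \frac{175}{11} = - \frac{584}{\left(-60\right) \left(- \frac{1}{7}\right)} + \frac{175}{11} = - \frac{584}{\frac{60}{7}} + \frac{175}{11} = \left(-584\right) \frac{7}{60} + \frac{175}{11} = - \frac{1022}{15} + \frac{175}{11} = - \frac{8617}{165}$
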